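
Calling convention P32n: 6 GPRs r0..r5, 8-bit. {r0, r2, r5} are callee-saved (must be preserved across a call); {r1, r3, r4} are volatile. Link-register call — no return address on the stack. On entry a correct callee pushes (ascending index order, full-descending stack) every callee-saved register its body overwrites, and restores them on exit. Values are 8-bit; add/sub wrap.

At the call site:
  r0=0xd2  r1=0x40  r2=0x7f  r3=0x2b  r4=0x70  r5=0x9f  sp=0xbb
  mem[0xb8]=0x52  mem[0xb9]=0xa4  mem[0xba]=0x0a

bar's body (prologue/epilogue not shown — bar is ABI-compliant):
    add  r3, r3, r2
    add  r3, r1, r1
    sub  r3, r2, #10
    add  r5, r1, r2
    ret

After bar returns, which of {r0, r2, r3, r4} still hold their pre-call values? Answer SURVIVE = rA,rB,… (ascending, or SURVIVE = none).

SURVIVE = r0,r2,r4

prologue: push r5 -> mem[0xba]=0x9f, sp=0xba
body[0] add  r3, r3, r2 -> r3=0xaa
body[1] add  r3, r1, r1 -> r3=0x80
body[2] sub  r3, r2, #10 -> r3=0x75
body[3] add  r5, r1, r2 -> r5=0xbf
epilogue: pop r5=0x9f, sp=0xbb
r0: callee-saved, written=False
r2: callee-saved, written=False
r3: caller-saved, written=True
r4: caller-saved, written=False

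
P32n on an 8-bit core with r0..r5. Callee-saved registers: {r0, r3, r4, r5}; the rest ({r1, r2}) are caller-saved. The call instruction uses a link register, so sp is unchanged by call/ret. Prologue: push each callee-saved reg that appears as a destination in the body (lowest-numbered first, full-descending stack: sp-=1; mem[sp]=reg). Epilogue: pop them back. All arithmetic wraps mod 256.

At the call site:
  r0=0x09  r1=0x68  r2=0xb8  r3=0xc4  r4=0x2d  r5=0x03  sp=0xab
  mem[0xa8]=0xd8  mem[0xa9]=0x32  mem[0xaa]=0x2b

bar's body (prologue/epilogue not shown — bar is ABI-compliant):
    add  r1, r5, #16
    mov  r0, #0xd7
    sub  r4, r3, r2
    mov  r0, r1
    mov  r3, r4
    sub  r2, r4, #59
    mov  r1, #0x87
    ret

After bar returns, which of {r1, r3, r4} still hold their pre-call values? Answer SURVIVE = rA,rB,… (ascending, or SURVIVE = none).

prologue: push r0 -> mem[0xaa]=0x09, sp=0xaa
prologue: push r3 -> mem[0xa9]=0xc4, sp=0xa9
prologue: push r4 -> mem[0xa8]=0x2d, sp=0xa8
body[0] add  r1, r5, #16 -> r1=0x13
body[1] mov  r0, #0xd7 -> r0=0xd7
body[2] sub  r4, r3, r2 -> r4=0x0c
body[3] mov  r0, r1 -> r0=0x13
body[4] mov  r3, r4 -> r3=0x0c
body[5] sub  r2, r4, #59 -> r2=0xd1
body[6] mov  r1, #0x87 -> r1=0x87
epilogue: pop r4=0x2d, sp=0xa9
epilogue: pop r3=0xc4, sp=0xaa
epilogue: pop r0=0x09, sp=0xab
r1: caller-saved, written=True
r3: callee-saved, written=True
r4: callee-saved, written=True

SURVIVE = r3,r4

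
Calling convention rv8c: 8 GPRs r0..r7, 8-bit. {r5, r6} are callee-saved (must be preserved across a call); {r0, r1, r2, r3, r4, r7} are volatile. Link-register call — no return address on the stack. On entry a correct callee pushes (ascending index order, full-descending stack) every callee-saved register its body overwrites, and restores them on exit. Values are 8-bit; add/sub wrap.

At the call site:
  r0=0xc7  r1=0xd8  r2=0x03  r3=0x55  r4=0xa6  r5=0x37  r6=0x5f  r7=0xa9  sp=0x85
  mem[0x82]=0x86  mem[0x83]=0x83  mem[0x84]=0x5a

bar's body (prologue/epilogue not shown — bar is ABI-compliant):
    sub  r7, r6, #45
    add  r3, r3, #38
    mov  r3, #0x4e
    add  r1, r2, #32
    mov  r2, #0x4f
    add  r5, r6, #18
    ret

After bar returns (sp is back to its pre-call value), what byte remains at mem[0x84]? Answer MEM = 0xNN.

MEM = 0x37

prologue: push r5 → mem[0x84]=0x37, sp=0x84
body[0] sub  r7, r6, #45 → r7=0x32
body[1] add  r3, r3, #38 → r3=0x7b
body[2] mov  r3, #0x4e → r3=0x4e
body[3] add  r1, r2, #32 → r1=0x23
body[4] mov  r2, #0x4f → r2=0x4f
body[5] add  r5, r6, #18 → r5=0x71
epilogue: pop r5=0x37, sp=0x85
prologue pushed ['r5'] at ['0x84']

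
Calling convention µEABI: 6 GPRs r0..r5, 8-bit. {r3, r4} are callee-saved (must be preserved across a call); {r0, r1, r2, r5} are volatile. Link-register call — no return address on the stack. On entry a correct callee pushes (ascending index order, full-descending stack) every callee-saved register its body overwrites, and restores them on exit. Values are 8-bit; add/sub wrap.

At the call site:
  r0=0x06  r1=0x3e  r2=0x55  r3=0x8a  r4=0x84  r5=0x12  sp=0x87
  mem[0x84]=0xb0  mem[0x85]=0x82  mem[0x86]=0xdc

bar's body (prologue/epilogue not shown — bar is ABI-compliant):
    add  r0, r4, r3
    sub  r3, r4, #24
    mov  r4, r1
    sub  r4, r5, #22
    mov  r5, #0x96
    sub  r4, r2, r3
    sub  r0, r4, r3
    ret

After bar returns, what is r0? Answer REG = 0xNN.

prologue: push r3 → mem[0x86]=0x8a, sp=0x86
prologue: push r4 → mem[0x85]=0x84, sp=0x85
body[0] add  r0, r4, r3 → r0=0x0e
body[1] sub  r3, r4, #24 → r3=0x6c
body[2] mov  r4, r1 → r4=0x3e
body[3] sub  r4, r5, #22 → r4=0xfc
body[4] mov  r5, #0x96 → r5=0x96
body[5] sub  r4, r2, r3 → r4=0xe9
body[6] sub  r0, r4, r3 → r0=0x7d
epilogue: pop r4=0x84, sp=0x86
epilogue: pop r3=0x8a, sp=0x87
r0 is caller-saved → body value

REG = 0x7d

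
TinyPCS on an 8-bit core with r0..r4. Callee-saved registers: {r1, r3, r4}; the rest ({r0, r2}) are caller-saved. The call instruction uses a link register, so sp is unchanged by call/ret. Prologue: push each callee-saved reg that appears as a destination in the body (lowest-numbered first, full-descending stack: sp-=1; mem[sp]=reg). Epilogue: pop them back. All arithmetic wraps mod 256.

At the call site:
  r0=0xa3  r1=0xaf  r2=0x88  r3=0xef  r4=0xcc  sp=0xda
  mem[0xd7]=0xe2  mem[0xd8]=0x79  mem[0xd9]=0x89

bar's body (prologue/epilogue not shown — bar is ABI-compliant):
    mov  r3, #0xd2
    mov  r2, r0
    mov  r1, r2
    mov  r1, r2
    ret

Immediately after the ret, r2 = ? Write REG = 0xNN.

prologue: push r1 → mem[0xd9]=0xaf, sp=0xd9
prologue: push r3 → mem[0xd8]=0xef, sp=0xd8
body[0] mov  r3, #0xd2 → r3=0xd2
body[1] mov  r2, r0 → r2=0xa3
body[2] mov  r1, r2 → r1=0xa3
body[3] mov  r1, r2 → r1=0xa3
epilogue: pop r3=0xef, sp=0xd9
epilogue: pop r1=0xaf, sp=0xda
r2 is caller-saved → body value

REG = 0xa3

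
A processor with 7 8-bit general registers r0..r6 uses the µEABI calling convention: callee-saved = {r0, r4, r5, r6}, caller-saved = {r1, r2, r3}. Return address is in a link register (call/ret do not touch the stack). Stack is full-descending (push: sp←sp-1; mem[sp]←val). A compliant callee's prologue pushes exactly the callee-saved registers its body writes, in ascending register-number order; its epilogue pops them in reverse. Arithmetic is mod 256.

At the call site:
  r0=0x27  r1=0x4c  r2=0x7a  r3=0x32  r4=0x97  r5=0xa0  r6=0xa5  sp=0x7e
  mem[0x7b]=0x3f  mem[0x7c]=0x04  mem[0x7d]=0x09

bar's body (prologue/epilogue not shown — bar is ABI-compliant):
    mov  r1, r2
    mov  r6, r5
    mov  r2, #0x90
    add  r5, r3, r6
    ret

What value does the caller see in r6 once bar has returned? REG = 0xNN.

prologue: push r5 → mem[0x7d]=0xa0, sp=0x7d
prologue: push r6 → mem[0x7c]=0xa5, sp=0x7c
body[0] mov  r1, r2 → r1=0x7a
body[1] mov  r6, r5 → r6=0xa0
body[2] mov  r2, #0x90 → r2=0x90
body[3] add  r5, r3, r6 → r5=0xd2
epilogue: pop r6=0xa5, sp=0x7d
epilogue: pop r5=0xa0, sp=0x7e
r6 is callee-saved → restored

REG = 0xa5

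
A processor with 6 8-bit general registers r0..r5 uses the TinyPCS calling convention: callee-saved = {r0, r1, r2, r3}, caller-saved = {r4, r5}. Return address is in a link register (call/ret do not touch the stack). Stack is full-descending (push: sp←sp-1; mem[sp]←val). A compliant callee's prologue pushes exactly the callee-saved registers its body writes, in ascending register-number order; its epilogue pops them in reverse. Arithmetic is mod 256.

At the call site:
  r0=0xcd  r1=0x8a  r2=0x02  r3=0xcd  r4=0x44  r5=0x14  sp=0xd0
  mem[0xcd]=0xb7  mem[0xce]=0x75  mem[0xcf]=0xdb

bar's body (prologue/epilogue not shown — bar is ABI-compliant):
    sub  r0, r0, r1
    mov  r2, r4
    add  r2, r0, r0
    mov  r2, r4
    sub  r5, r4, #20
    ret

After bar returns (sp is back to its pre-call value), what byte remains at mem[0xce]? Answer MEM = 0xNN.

MEM = 0x02

prologue: push r0 → mem[0xcf]=0xcd, sp=0xcf
prologue: push r2 → mem[0xce]=0x02, sp=0xce
body[0] sub  r0, r0, r1 → r0=0x43
body[1] mov  r2, r4 → r2=0x44
body[2] add  r2, r0, r0 → r2=0x86
body[3] mov  r2, r4 → r2=0x44
body[4] sub  r5, r4, #20 → r5=0x30
epilogue: pop r2=0x02, sp=0xcf
epilogue: pop r0=0xcd, sp=0xd0
prologue pushed ['r0', 'r2'] at ['0xcf', '0xce']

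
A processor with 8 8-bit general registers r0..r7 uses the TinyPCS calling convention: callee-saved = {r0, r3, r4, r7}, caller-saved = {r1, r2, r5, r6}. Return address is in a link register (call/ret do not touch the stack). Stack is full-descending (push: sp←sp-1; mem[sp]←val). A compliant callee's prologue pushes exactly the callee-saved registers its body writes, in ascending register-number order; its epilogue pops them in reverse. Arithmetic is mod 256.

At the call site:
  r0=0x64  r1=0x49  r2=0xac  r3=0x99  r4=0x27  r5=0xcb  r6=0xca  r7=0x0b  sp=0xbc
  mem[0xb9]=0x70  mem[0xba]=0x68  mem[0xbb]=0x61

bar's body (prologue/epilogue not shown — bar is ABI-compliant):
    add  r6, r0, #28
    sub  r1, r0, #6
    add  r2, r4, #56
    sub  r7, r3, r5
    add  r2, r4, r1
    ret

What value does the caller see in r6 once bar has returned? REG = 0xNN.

REG = 0x80

prologue: push r7 → mem[0xbb]=0x0b, sp=0xbb
body[0] add  r6, r0, #28 → r6=0x80
body[1] sub  r1, r0, #6 → r1=0x5e
body[2] add  r2, r4, #56 → r2=0x5f
body[3] sub  r7, r3, r5 → r7=0xce
body[4] add  r2, r4, r1 → r2=0x85
epilogue: pop r7=0x0b, sp=0xbc
r6 is caller-saved → body value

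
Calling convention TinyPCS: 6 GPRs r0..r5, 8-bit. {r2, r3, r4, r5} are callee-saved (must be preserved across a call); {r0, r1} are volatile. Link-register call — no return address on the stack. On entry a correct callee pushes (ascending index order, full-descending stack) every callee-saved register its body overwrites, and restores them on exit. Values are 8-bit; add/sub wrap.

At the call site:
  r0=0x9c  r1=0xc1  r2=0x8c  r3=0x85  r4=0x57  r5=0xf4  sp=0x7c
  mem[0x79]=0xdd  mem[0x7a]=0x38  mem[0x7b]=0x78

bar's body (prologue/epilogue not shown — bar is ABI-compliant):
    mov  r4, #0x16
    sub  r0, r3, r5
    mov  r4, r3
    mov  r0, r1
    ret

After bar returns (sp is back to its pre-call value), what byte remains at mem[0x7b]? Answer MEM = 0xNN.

prologue: push r4 → mem[0x7b]=0x57, sp=0x7b
body[0] mov  r4, #0x16 → r4=0x16
body[1] sub  r0, r3, r5 → r0=0x91
body[2] mov  r4, r3 → r4=0x85
body[3] mov  r0, r1 → r0=0xc1
epilogue: pop r4=0x57, sp=0x7c
prologue pushed ['r4'] at ['0x7b']

MEM = 0x57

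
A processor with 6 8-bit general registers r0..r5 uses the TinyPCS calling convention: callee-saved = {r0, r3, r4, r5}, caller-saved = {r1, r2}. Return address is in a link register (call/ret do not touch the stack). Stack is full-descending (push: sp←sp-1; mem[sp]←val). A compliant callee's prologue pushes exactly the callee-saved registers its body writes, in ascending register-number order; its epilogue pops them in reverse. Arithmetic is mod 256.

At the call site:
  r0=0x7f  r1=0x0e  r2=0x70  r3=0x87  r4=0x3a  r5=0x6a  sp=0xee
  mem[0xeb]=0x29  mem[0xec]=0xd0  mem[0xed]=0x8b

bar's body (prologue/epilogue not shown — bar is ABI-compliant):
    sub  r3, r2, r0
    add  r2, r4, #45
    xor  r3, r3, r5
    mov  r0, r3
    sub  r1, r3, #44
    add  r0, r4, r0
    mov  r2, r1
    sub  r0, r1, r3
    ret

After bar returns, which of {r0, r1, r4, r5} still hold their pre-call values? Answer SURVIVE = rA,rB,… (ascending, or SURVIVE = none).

SURVIVE = r0,r4,r5

prologue: push r0 → mem[0xed]=0x7f, sp=0xed
prologue: push r3 → mem[0xec]=0x87, sp=0xec
body[0] sub  r3, r2, r0 → r3=0xf1
body[1] add  r2, r4, #45 → r2=0x67
body[2] xor  r3, r3, r5 → r3=0x9b
body[3] mov  r0, r3 → r0=0x9b
body[4] sub  r1, r3, #44 → r1=0x6f
body[5] add  r0, r4, r0 → r0=0xd5
body[6] mov  r2, r1 → r2=0x6f
body[7] sub  r0, r1, r3 → r0=0xd4
epilogue: pop r3=0x87, sp=0xed
epilogue: pop r0=0x7f, sp=0xee
r0: callee-saved, written=True
r1: caller-saved, written=True
r4: callee-saved, written=False
r5: callee-saved, written=False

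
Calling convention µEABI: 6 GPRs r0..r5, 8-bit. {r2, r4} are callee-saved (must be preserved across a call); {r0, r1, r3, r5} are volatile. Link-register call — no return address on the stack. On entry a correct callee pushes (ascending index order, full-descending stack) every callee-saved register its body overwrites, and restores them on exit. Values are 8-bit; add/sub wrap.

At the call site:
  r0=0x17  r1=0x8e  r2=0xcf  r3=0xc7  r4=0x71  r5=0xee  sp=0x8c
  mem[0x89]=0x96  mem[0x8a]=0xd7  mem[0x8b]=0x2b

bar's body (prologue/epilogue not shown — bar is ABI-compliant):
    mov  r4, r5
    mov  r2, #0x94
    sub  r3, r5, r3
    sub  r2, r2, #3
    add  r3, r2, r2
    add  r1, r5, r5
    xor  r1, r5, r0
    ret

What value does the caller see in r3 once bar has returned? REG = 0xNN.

prologue: push r2 → mem[0x8b]=0xcf, sp=0x8b
prologue: push r4 → mem[0x8a]=0x71, sp=0x8a
body[0] mov  r4, r5 → r4=0xee
body[1] mov  r2, #0x94 → r2=0x94
body[2] sub  r3, r5, r3 → r3=0x27
body[3] sub  r2, r2, #3 → r2=0x91
body[4] add  r3, r2, r2 → r3=0x22
body[5] add  r1, r5, r5 → r1=0xdc
body[6] xor  r1, r5, r0 → r1=0xf9
epilogue: pop r4=0x71, sp=0x8b
epilogue: pop r2=0xcf, sp=0x8c
r3 is caller-saved → body value

REG = 0x22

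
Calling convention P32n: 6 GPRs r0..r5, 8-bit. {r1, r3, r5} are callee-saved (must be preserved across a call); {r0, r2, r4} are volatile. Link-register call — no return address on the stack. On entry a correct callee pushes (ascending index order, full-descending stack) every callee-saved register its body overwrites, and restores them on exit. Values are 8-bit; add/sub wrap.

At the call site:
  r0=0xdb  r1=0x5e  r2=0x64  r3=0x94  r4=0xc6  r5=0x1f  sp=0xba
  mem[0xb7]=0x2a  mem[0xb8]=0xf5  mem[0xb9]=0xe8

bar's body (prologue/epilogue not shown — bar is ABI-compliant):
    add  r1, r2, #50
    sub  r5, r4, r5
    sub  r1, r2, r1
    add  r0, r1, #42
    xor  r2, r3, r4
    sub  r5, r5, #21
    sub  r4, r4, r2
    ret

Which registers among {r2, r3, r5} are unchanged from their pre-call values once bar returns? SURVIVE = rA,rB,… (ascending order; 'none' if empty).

SURVIVE = r3,r5

prologue: push r1 → mem[0xb9]=0x5e, sp=0xb9
prologue: push r5 → mem[0xb8]=0x1f, sp=0xb8
body[0] add  r1, r2, #50 → r1=0x96
body[1] sub  r5, r4, r5 → r5=0xa7
body[2] sub  r1, r2, r1 → r1=0xce
body[3] add  r0, r1, #42 → r0=0xf8
body[4] xor  r2, r3, r4 → r2=0x52
body[5] sub  r5, r5, #21 → r5=0x92
body[6] sub  r4, r4, r2 → r4=0x74
epilogue: pop r5=0x1f, sp=0xb9
epilogue: pop r1=0x5e, sp=0xba
r2: caller-saved, written=True
r3: callee-saved, written=False
r5: callee-saved, written=True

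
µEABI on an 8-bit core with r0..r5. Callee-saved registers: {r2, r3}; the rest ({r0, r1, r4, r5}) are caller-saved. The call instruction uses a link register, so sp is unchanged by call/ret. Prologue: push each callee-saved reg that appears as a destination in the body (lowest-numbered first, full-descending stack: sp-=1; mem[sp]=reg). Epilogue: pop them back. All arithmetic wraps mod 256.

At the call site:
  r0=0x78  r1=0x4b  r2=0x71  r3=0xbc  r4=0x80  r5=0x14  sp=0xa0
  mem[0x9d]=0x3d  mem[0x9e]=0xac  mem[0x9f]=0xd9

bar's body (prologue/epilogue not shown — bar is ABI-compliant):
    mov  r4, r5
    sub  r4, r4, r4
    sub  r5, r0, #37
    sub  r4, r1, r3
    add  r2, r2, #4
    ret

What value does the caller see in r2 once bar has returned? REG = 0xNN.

REG = 0x71

prologue: push r2 → mem[0x9f]=0x71, sp=0x9f
body[0] mov  r4, r5 → r4=0x14
body[1] sub  r4, r4, r4 → r4=0x00
body[2] sub  r5, r0, #37 → r5=0x53
body[3] sub  r4, r1, r3 → r4=0x8f
body[4] add  r2, r2, #4 → r2=0x75
epilogue: pop r2=0x71, sp=0xa0
r2 is callee-saved → restored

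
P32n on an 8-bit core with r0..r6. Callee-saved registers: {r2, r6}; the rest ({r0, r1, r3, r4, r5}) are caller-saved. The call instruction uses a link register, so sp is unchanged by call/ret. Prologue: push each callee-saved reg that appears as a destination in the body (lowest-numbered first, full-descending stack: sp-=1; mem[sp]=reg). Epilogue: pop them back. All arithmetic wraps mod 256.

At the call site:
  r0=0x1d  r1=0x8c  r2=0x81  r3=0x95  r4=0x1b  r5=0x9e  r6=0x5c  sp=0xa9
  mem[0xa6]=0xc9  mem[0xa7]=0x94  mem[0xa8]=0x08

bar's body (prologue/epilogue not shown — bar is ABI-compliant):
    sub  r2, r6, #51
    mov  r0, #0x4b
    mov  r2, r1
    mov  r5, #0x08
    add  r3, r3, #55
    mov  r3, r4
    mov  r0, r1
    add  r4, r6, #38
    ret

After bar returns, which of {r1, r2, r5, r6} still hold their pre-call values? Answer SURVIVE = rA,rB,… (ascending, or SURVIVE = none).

SURVIVE = r1,r2,r6

prologue: push r2 → mem[0xa8]=0x81, sp=0xa8
body[0] sub  r2, r6, #51 → r2=0x29
body[1] mov  r0, #0x4b → r0=0x4b
body[2] mov  r2, r1 → r2=0x8c
body[3] mov  r5, #0x08 → r5=0x08
body[4] add  r3, r3, #55 → r3=0xcc
body[5] mov  r3, r4 → r3=0x1b
body[6] mov  r0, r1 → r0=0x8c
body[7] add  r4, r6, #38 → r4=0x82
epilogue: pop r2=0x81, sp=0xa9
r1: caller-saved, written=False
r2: callee-saved, written=True
r5: caller-saved, written=True
r6: callee-saved, written=False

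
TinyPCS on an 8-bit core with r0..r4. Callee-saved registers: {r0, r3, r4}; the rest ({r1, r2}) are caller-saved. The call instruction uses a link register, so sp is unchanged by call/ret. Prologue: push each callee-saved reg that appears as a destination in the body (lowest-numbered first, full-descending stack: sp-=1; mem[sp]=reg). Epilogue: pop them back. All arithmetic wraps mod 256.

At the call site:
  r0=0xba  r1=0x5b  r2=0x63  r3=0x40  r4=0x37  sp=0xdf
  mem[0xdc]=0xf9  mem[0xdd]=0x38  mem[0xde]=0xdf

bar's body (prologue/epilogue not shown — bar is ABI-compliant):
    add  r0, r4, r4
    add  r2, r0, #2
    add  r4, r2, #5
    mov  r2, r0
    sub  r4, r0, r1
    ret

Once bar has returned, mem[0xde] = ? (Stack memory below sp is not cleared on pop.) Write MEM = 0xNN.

prologue: push r0 -> mem[0xde]=0xba, sp=0xde
prologue: push r4 -> mem[0xdd]=0x37, sp=0xdd
body[0] add  r0, r4, r4 -> r0=0x6e
body[1] add  r2, r0, #2 -> r2=0x70
body[2] add  r4, r2, #5 -> r4=0x75
body[3] mov  r2, r0 -> r2=0x6e
body[4] sub  r4, r0, r1 -> r4=0x13
epilogue: pop r4=0x37, sp=0xde
epilogue: pop r0=0xba, sp=0xdf
prologue pushed ['r0', 'r4'] at ['0xde', '0xdd']

MEM = 0xba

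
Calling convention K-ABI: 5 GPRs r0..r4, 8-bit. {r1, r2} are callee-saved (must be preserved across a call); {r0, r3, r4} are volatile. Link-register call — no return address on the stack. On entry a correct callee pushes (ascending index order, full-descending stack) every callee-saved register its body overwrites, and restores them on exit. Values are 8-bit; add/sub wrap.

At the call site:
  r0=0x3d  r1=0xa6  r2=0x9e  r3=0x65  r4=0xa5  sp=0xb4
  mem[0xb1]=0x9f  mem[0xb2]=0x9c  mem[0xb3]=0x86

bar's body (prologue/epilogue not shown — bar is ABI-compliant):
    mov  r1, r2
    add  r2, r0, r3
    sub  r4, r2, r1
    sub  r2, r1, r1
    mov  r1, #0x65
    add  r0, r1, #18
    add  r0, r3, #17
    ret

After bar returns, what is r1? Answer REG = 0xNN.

prologue: push r1 -> mem[0xb3]=0xa6, sp=0xb3
prologue: push r2 -> mem[0xb2]=0x9e, sp=0xb2
body[0] mov  r1, r2 -> r1=0x9e
body[1] add  r2, r0, r3 -> r2=0xa2
body[2] sub  r4, r2, r1 -> r4=0x04
body[3] sub  r2, r1, r1 -> r2=0x00
body[4] mov  r1, #0x65 -> r1=0x65
body[5] add  r0, r1, #18 -> r0=0x77
body[6] add  r0, r3, #17 -> r0=0x76
epilogue: pop r2=0x9e, sp=0xb3
epilogue: pop r1=0xa6, sp=0xb4
r1 is callee-saved -> restored

REG = 0xa6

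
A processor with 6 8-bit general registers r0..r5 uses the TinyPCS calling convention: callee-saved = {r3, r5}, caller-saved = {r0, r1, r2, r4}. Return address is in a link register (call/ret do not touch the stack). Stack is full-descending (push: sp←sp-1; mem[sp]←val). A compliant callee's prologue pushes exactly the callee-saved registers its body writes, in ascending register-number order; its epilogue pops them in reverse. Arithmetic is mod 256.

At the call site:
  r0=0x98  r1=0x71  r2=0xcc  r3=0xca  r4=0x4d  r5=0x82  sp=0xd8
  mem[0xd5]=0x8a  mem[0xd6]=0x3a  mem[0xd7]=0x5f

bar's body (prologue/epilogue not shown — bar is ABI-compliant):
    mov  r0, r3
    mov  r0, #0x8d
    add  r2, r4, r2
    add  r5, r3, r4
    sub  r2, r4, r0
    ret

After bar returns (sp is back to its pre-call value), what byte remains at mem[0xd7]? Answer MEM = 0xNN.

prologue: push r5 → mem[0xd7]=0x82, sp=0xd7
body[0] mov  r0, r3 → r0=0xca
body[1] mov  r0, #0x8d → r0=0x8d
body[2] add  r2, r4, r2 → r2=0x19
body[3] add  r5, r3, r4 → r5=0x17
body[4] sub  r2, r4, r0 → r2=0xc0
epilogue: pop r5=0x82, sp=0xd8
prologue pushed ['r5'] at ['0xd7']

MEM = 0x82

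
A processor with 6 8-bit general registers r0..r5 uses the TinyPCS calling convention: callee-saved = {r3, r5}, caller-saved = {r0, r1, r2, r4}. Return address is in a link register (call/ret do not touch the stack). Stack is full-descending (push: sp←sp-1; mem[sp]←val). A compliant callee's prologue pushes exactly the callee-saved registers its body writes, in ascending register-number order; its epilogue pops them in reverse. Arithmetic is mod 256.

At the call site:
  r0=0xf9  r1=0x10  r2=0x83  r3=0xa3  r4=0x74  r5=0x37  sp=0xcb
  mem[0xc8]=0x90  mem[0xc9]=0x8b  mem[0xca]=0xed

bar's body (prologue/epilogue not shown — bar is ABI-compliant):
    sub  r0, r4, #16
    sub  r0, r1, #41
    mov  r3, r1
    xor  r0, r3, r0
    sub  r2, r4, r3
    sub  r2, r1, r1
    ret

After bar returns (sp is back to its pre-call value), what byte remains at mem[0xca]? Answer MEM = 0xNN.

MEM = 0xa3

prologue: push r3 -> mem[0xca]=0xa3, sp=0xca
body[0] sub  r0, r4, #16 -> r0=0x64
body[1] sub  r0, r1, #41 -> r0=0xe7
body[2] mov  r3, r1 -> r3=0x10
body[3] xor  r0, r3, r0 -> r0=0xf7
body[4] sub  r2, r4, r3 -> r2=0x64
body[5] sub  r2, r1, r1 -> r2=0x00
epilogue: pop r3=0xa3, sp=0xcb
prologue pushed ['r3'] at ['0xca']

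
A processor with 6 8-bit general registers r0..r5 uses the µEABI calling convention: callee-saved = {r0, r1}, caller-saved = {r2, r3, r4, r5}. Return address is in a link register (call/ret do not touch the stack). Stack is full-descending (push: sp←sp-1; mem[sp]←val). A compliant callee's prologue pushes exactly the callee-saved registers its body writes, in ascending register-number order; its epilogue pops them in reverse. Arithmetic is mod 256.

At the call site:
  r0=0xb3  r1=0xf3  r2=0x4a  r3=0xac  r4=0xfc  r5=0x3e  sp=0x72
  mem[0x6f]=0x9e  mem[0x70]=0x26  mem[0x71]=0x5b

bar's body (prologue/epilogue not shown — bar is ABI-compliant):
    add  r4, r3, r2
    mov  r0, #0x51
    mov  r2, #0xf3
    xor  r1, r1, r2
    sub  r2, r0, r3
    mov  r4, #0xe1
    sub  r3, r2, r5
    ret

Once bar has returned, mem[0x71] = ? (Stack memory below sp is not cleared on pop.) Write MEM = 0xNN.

prologue: push r0 -> mem[0x71]=0xb3, sp=0x71
prologue: push r1 -> mem[0x70]=0xf3, sp=0x70
body[0] add  r4, r3, r2 -> r4=0xf6
body[1] mov  r0, #0x51 -> r0=0x51
body[2] mov  r2, #0xf3 -> r2=0xf3
body[3] xor  r1, r1, r2 -> r1=0x00
body[4] sub  r2, r0, r3 -> r2=0xa5
body[5] mov  r4, #0xe1 -> r4=0xe1
body[6] sub  r3, r2, r5 -> r3=0x67
epilogue: pop r1=0xf3, sp=0x71
epilogue: pop r0=0xb3, sp=0x72
prologue pushed ['r0', 'r1'] at ['0x71', '0x70']

MEM = 0xb3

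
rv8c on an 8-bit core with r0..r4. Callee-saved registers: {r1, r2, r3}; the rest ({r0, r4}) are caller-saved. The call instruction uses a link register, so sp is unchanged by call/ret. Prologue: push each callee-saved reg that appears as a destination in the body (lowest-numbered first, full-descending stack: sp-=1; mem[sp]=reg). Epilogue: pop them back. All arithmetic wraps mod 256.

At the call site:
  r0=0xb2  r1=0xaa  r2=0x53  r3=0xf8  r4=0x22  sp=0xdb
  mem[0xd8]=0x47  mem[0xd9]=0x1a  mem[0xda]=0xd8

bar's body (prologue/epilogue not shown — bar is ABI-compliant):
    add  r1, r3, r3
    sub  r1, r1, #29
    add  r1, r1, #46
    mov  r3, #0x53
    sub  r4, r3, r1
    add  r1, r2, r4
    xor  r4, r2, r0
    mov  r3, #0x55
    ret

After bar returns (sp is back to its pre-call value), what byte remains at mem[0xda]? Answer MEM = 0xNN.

prologue: push r1 → mem[0xda]=0xaa, sp=0xda
prologue: push r3 → mem[0xd9]=0xf8, sp=0xd9
body[0] add  r1, r3, r3 → r1=0xf0
body[1] sub  r1, r1, #29 → r1=0xd3
body[2] add  r1, r1, #46 → r1=0x01
body[3] mov  r3, #0x53 → r3=0x53
body[4] sub  r4, r3, r1 → r4=0x52
body[5] add  r1, r2, r4 → r1=0xa5
body[6] xor  r4, r2, r0 → r4=0xe1
body[7] mov  r3, #0x55 → r3=0x55
epilogue: pop r3=0xf8, sp=0xda
epilogue: pop r1=0xaa, sp=0xdb
prologue pushed ['r1', 'r3'] at ['0xda', '0xd9']

MEM = 0xaa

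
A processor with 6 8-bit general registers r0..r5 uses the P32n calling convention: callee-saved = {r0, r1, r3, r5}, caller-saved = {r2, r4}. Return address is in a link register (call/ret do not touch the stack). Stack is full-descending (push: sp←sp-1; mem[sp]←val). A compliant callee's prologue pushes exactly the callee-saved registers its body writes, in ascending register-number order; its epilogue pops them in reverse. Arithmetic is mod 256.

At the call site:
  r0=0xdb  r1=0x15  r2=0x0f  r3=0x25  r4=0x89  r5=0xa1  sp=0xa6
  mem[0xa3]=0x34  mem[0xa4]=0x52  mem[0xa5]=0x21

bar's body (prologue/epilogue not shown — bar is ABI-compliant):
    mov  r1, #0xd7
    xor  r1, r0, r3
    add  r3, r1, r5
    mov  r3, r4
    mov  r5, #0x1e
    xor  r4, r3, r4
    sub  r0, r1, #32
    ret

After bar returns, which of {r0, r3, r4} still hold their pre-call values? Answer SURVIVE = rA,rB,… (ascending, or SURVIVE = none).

SURVIVE = r0,r3

prologue: push r0 -> mem[0xa5]=0xdb, sp=0xa5
prologue: push r1 -> mem[0xa4]=0x15, sp=0xa4
prologue: push r3 -> mem[0xa3]=0x25, sp=0xa3
prologue: push r5 -> mem[0xa2]=0xa1, sp=0xa2
body[0] mov  r1, #0xd7 -> r1=0xd7
body[1] xor  r1, r0, r3 -> r1=0xfe
body[2] add  r3, r1, r5 -> r3=0x9f
body[3] mov  r3, r4 -> r3=0x89
body[4] mov  r5, #0x1e -> r5=0x1e
body[5] xor  r4, r3, r4 -> r4=0x00
body[6] sub  r0, r1, #32 -> r0=0xde
epilogue: pop r5=0xa1, sp=0xa3
epilogue: pop r3=0x25, sp=0xa4
epilogue: pop r1=0x15, sp=0xa5
epilogue: pop r0=0xdb, sp=0xa6
r0: callee-saved, written=True
r3: callee-saved, written=True
r4: caller-saved, written=True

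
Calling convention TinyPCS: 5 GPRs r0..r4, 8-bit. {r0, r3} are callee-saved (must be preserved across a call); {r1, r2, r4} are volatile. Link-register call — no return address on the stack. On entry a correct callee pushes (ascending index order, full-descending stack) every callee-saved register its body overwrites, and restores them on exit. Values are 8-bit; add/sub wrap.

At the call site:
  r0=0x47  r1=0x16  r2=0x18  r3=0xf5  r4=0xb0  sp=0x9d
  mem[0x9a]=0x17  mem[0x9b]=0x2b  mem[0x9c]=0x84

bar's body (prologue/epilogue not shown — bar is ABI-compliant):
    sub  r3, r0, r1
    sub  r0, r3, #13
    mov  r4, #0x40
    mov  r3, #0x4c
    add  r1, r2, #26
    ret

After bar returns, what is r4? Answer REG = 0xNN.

prologue: push r0 → mem[0x9c]=0x47, sp=0x9c
prologue: push r3 → mem[0x9b]=0xf5, sp=0x9b
body[0] sub  r3, r0, r1 → r3=0x31
body[1] sub  r0, r3, #13 → r0=0x24
body[2] mov  r4, #0x40 → r4=0x40
body[3] mov  r3, #0x4c → r3=0x4c
body[4] add  r1, r2, #26 → r1=0x32
epilogue: pop r3=0xf5, sp=0x9c
epilogue: pop r0=0x47, sp=0x9d
r4 is caller-saved → body value

REG = 0x40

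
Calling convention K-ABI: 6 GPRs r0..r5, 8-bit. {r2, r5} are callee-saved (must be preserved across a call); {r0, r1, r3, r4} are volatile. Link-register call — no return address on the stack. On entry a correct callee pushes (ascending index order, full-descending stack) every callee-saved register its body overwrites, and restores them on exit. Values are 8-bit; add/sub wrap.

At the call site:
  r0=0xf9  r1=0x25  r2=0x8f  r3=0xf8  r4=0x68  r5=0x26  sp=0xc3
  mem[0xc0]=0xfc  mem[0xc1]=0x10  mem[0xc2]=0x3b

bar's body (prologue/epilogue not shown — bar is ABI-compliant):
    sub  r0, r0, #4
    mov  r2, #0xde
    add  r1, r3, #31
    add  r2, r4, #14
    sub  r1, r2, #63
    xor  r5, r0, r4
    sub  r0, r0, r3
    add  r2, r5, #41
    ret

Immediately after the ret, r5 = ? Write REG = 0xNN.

REG = 0x26

prologue: push r2 → mem[0xc2]=0x8f, sp=0xc2
prologue: push r5 → mem[0xc1]=0x26, sp=0xc1
body[0] sub  r0, r0, #4 → r0=0xf5
body[1] mov  r2, #0xde → r2=0xde
body[2] add  r1, r3, #31 → r1=0x17
body[3] add  r2, r4, #14 → r2=0x76
body[4] sub  r1, r2, #63 → r1=0x37
body[5] xor  r5, r0, r4 → r5=0x9d
body[6] sub  r0, r0, r3 → r0=0xfd
body[7] add  r2, r5, #41 → r2=0xc6
epilogue: pop r5=0x26, sp=0xc2
epilogue: pop r2=0x8f, sp=0xc3
r5 is callee-saved → restored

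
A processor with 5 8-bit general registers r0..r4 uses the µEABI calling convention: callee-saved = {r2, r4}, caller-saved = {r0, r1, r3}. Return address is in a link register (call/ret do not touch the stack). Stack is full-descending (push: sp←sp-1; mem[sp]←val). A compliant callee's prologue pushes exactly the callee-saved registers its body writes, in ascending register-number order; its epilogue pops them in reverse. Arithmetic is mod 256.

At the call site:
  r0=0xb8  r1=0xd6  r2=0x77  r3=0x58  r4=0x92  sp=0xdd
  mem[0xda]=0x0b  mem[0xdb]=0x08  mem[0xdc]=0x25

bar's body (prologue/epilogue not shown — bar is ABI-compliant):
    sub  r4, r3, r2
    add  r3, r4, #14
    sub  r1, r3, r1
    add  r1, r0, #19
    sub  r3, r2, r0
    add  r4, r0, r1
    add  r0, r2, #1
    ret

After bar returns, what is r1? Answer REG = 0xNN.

prologue: push r4 -> mem[0xdc]=0x92, sp=0xdc
body[0] sub  r4, r3, r2 -> r4=0xe1
body[1] add  r3, r4, #14 -> r3=0xef
body[2] sub  r1, r3, r1 -> r1=0x19
body[3] add  r1, r0, #19 -> r1=0xcb
body[4] sub  r3, r2, r0 -> r3=0xbf
body[5] add  r4, r0, r1 -> r4=0x83
body[6] add  r0, r2, #1 -> r0=0x78
epilogue: pop r4=0x92, sp=0xdd
r1 is caller-saved -> body value

REG = 0xcb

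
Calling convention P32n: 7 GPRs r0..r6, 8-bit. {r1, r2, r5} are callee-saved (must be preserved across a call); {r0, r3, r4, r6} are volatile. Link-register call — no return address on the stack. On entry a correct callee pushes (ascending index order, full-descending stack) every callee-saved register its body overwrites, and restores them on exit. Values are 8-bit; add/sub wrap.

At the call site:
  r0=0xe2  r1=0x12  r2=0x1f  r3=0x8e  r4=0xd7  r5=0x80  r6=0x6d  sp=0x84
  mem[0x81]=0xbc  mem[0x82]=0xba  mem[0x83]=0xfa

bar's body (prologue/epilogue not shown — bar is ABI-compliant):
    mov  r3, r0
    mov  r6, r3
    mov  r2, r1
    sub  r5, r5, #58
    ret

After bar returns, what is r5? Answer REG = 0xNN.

prologue: push r2 → mem[0x83]=0x1f, sp=0x83
prologue: push r5 → mem[0x82]=0x80, sp=0x82
body[0] mov  r3, r0 → r3=0xe2
body[1] mov  r6, r3 → r6=0xe2
body[2] mov  r2, r1 → r2=0x12
body[3] sub  r5, r5, #58 → r5=0x46
epilogue: pop r5=0x80, sp=0x83
epilogue: pop r2=0x1f, sp=0x84
r5 is callee-saved → restored

REG = 0x80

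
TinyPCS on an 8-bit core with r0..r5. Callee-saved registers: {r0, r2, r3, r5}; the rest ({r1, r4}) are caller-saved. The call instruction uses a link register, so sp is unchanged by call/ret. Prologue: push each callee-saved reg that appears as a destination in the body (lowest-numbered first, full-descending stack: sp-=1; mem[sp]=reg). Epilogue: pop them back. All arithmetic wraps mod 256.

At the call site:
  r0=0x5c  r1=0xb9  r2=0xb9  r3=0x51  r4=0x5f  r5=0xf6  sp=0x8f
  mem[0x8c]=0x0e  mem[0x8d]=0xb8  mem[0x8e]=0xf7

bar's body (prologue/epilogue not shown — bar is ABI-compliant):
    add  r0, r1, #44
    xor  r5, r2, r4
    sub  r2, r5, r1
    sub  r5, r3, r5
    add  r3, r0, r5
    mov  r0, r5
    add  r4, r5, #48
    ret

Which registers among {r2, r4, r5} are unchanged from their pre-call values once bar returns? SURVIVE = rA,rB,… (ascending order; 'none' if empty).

prologue: push r0 -> mem[0x8e]=0x5c, sp=0x8e
prologue: push r2 -> mem[0x8d]=0xb9, sp=0x8d
prologue: push r3 -> mem[0x8c]=0x51, sp=0x8c
prologue: push r5 -> mem[0x8b]=0xf6, sp=0x8b
body[0] add  r0, r1, #44 -> r0=0xe5
body[1] xor  r5, r2, r4 -> r5=0xe6
body[2] sub  r2, r5, r1 -> r2=0x2d
body[3] sub  r5, r3, r5 -> r5=0x6b
body[4] add  r3, r0, r5 -> r3=0x50
body[5] mov  r0, r5 -> r0=0x6b
body[6] add  r4, r5, #48 -> r4=0x9b
epilogue: pop r5=0xf6, sp=0x8c
epilogue: pop r3=0x51, sp=0x8d
epilogue: pop r2=0xb9, sp=0x8e
epilogue: pop r0=0x5c, sp=0x8f
r2: callee-saved, written=True
r4: caller-saved, written=True
r5: callee-saved, written=True

SURVIVE = r2,r5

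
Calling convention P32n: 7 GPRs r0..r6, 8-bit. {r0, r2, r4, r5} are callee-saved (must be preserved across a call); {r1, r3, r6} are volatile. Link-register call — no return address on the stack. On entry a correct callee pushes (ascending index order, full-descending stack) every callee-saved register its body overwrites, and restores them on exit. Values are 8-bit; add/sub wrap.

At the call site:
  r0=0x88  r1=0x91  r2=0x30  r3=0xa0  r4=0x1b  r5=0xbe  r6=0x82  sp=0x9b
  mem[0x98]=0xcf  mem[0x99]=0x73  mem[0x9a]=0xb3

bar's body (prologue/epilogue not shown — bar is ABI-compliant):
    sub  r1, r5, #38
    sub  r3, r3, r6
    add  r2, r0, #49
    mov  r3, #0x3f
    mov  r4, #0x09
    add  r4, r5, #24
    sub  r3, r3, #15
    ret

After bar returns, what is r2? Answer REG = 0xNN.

REG = 0x30

prologue: push r2 → mem[0x9a]=0x30, sp=0x9a
prologue: push r4 → mem[0x99]=0x1b, sp=0x99
body[0] sub  r1, r5, #38 → r1=0x98
body[1] sub  r3, r3, r6 → r3=0x1e
body[2] add  r2, r0, #49 → r2=0xb9
body[3] mov  r3, #0x3f → r3=0x3f
body[4] mov  r4, #0x09 → r4=0x09
body[5] add  r4, r5, #24 → r4=0xd6
body[6] sub  r3, r3, #15 → r3=0x30
epilogue: pop r4=0x1b, sp=0x9a
epilogue: pop r2=0x30, sp=0x9b
r2 is callee-saved → restored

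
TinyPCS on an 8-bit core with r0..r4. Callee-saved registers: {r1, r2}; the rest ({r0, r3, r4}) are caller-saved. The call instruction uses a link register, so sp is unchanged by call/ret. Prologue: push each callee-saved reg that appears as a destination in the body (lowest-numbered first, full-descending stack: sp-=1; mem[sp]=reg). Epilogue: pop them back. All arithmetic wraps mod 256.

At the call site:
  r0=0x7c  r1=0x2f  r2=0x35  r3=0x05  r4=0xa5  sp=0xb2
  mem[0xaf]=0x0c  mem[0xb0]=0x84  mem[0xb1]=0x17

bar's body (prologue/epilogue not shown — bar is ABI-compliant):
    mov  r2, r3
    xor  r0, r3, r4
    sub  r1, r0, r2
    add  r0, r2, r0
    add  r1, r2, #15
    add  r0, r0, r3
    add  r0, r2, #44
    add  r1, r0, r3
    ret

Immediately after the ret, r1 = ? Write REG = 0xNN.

REG = 0x2f

prologue: push r1 -> mem[0xb1]=0x2f, sp=0xb1
prologue: push r2 -> mem[0xb0]=0x35, sp=0xb0
body[0] mov  r2, r3 -> r2=0x05
body[1] xor  r0, r3, r4 -> r0=0xa0
body[2] sub  r1, r0, r2 -> r1=0x9b
body[3] add  r0, r2, r0 -> r0=0xa5
body[4] add  r1, r2, #15 -> r1=0x14
body[5] add  r0, r0, r3 -> r0=0xaa
body[6] add  r0, r2, #44 -> r0=0x31
body[7] add  r1, r0, r3 -> r1=0x36
epilogue: pop r2=0x35, sp=0xb1
epilogue: pop r1=0x2f, sp=0xb2
r1 is callee-saved -> restored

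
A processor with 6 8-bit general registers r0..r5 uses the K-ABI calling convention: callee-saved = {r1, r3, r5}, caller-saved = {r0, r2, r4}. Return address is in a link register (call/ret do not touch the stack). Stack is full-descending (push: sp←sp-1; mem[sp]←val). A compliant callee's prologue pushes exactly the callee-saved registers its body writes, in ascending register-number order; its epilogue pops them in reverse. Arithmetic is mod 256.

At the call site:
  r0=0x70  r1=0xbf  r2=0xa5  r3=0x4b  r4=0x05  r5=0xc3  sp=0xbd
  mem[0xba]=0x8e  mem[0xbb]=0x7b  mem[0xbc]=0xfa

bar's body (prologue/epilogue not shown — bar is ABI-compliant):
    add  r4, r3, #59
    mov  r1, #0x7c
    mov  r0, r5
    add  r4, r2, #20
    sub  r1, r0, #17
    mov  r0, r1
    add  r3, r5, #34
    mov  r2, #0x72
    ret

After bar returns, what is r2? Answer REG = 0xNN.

REG = 0x72

prologue: push r1 -> mem[0xbc]=0xbf, sp=0xbc
prologue: push r3 -> mem[0xbb]=0x4b, sp=0xbb
body[0] add  r4, r3, #59 -> r4=0x86
body[1] mov  r1, #0x7c -> r1=0x7c
body[2] mov  r0, r5 -> r0=0xc3
body[3] add  r4, r2, #20 -> r4=0xb9
body[4] sub  r1, r0, #17 -> r1=0xb2
body[5] mov  r0, r1 -> r0=0xb2
body[6] add  r3, r5, #34 -> r3=0xe5
body[7] mov  r2, #0x72 -> r2=0x72
epilogue: pop r3=0x4b, sp=0xbc
epilogue: pop r1=0xbf, sp=0xbd
r2 is caller-saved -> body value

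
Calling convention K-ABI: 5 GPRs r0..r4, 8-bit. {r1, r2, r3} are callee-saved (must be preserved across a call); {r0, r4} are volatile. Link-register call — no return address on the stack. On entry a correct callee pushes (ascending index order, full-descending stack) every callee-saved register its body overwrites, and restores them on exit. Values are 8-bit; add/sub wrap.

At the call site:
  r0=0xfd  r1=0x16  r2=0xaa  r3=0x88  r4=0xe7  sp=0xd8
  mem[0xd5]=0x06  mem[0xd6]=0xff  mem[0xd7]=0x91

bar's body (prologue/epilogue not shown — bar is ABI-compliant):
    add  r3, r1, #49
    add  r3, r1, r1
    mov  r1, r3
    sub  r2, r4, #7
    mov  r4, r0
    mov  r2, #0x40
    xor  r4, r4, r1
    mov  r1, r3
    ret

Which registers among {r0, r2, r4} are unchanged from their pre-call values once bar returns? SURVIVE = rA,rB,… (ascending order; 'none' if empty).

prologue: push r1 -> mem[0xd7]=0x16, sp=0xd7
prologue: push r2 -> mem[0xd6]=0xaa, sp=0xd6
prologue: push r3 -> mem[0xd5]=0x88, sp=0xd5
body[0] add  r3, r1, #49 -> r3=0x47
body[1] add  r3, r1, r1 -> r3=0x2c
body[2] mov  r1, r3 -> r1=0x2c
body[3] sub  r2, r4, #7 -> r2=0xe0
body[4] mov  r4, r0 -> r4=0xfd
body[5] mov  r2, #0x40 -> r2=0x40
body[6] xor  r4, r4, r1 -> r4=0xd1
body[7] mov  r1, r3 -> r1=0x2c
epilogue: pop r3=0x88, sp=0xd6
epilogue: pop r2=0xaa, sp=0xd7
epilogue: pop r1=0x16, sp=0xd8
r0: caller-saved, written=False
r2: callee-saved, written=True
r4: caller-saved, written=True

SURVIVE = r0,r2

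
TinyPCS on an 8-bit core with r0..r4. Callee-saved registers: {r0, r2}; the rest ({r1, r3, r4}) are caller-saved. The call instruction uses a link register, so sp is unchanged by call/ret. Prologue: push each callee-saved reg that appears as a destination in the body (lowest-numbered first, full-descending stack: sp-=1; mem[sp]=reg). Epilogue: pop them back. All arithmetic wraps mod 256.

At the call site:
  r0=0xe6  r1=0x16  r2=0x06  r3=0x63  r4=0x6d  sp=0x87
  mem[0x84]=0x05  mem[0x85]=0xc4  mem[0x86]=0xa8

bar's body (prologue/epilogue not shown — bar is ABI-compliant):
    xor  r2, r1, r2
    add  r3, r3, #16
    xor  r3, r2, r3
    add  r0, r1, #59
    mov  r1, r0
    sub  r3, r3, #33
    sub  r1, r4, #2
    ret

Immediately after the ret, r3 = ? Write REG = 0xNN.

REG = 0x42

prologue: push r0 → mem[0x86]=0xe6, sp=0x86
prologue: push r2 → mem[0x85]=0x06, sp=0x85
body[0] xor  r2, r1, r2 → r2=0x10
body[1] add  r3, r3, #16 → r3=0x73
body[2] xor  r3, r2, r3 → r3=0x63
body[3] add  r0, r1, #59 → r0=0x51
body[4] mov  r1, r0 → r1=0x51
body[5] sub  r3, r3, #33 → r3=0x42
body[6] sub  r1, r4, #2 → r1=0x6b
epilogue: pop r2=0x06, sp=0x86
epilogue: pop r0=0xe6, sp=0x87
r3 is caller-saved → body value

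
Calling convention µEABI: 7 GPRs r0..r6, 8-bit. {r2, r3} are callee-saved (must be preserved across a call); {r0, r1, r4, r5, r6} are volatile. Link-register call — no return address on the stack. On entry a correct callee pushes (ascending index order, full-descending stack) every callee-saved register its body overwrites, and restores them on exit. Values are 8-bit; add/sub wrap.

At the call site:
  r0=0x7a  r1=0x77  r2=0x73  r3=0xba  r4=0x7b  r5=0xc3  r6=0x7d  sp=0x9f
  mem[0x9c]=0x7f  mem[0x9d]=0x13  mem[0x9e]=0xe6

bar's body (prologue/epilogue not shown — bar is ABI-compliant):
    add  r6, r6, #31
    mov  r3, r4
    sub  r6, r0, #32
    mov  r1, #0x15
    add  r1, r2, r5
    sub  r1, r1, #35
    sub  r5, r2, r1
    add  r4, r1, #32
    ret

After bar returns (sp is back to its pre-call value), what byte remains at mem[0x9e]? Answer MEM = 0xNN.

prologue: push r3 -> mem[0x9e]=0xba, sp=0x9e
body[0] add  r6, r6, #31 -> r6=0x9c
body[1] mov  r3, r4 -> r3=0x7b
body[2] sub  r6, r0, #32 -> r6=0x5a
body[3] mov  r1, #0x15 -> r1=0x15
body[4] add  r1, r2, r5 -> r1=0x36
body[5] sub  r1, r1, #35 -> r1=0x13
body[6] sub  r5, r2, r1 -> r5=0x60
body[7] add  r4, r1, #32 -> r4=0x33
epilogue: pop r3=0xba, sp=0x9f
prologue pushed ['r3'] at ['0x9e']

MEM = 0xba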